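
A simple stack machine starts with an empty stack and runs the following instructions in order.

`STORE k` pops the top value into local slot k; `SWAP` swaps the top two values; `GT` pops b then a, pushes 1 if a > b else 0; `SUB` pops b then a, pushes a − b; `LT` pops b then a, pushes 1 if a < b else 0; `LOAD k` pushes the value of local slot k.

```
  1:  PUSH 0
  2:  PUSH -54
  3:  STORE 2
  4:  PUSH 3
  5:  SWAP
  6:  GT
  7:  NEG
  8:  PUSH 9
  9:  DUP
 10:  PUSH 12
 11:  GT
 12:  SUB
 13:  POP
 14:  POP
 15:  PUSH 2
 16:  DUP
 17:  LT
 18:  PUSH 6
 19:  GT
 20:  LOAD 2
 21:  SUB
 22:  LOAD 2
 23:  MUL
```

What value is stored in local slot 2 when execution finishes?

-54

PUSH 0   : [0]
PUSH -54 : [0, -54]
STORE 2  : [0]
PUSH 3   : [0, 3]
SWAP     : [3, 0]
GT       : [1]
NEG      : [-1]
PUSH 9   : [-1, 9]
DUP      : [-1, 9, 9]
PUSH 12  : [-1, 9, 9, 12]
GT       : [-1, 9, 0]
SUB      : [-1, 9]
POP      : [-1]
POP      : []
PUSH 2   : [2]
DUP      : [2, 2]
LT       : [0]
PUSH 6   : [0, 6]
GT       : [0]
LOAD 2   : [0, -54]
SUB      : [54]
LOAD 2   : [54, -54]
MUL      : [-2916]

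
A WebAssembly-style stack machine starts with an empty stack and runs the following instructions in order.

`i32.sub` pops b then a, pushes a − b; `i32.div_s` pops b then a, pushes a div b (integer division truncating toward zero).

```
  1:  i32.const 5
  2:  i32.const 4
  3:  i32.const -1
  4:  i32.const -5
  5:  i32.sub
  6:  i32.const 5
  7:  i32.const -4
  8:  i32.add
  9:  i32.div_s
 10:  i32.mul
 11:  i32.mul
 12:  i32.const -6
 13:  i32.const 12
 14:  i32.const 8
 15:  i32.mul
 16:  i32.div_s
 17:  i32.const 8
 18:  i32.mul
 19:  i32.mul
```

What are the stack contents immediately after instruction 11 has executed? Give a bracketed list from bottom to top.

i32.const 5  -> [5]
i32.const 4  -> [5, 4]
i32.const -1 -> [5, 4, -1]
i32.const -5 -> [5, 4, -1, -5]
i32.sub      -> [5, 4, 4]
i32.const 5  -> [5, 4, 4, 5]
i32.const -4 -> [5, 4, 4, 5, -4]
i32.add      -> [5, 4, 4, 1]
i32.div_s    -> [5, 4, 4]
i32.mul      -> [5, 16]
i32.mul      -> [80]

[80]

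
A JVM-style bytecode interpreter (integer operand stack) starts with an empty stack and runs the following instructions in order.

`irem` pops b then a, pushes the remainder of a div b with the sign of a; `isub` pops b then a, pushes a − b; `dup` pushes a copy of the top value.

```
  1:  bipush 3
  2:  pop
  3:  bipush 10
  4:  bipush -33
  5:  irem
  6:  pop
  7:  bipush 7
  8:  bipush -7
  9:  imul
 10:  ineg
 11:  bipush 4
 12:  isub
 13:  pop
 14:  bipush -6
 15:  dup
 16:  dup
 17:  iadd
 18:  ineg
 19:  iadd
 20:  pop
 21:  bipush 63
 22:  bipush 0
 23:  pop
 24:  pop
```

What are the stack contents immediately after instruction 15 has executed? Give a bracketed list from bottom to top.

bipush 3   : [3]
pop        : []
bipush 10  : [10]
bipush -33 : [10, -33]
irem       : [10]
pop        : []
bipush 7   : [7]
bipush -7  : [7, -7]
imul       : [-49]
ineg       : [49]
bipush 4   : [49, 4]
isub       : [45]
pop        : []
bipush -6  : [-6]
dup        : [-6, -6]

[-6, -6]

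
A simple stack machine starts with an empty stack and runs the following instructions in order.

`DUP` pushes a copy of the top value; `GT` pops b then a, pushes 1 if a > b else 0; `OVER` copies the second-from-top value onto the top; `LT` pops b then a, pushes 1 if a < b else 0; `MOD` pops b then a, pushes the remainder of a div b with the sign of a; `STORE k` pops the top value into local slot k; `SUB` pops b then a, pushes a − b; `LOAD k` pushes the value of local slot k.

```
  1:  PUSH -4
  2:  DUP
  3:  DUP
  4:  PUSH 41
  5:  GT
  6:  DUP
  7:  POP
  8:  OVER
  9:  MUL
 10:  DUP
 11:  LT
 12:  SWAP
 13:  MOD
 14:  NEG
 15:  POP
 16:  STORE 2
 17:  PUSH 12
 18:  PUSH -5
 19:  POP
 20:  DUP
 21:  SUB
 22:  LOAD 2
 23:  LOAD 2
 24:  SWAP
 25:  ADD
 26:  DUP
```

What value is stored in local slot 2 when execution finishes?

PUSH -4 -> [-4]
DUP     -> [-4, -4]
DUP     -> [-4, -4, -4]
PUSH 41 -> [-4, -4, -4, 41]
GT      -> [-4, -4, 0]
DUP     -> [-4, -4, 0, 0]
POP     -> [-4, -4, 0]
OVER    -> [-4, -4, 0, -4]
MUL     -> [-4, -4, 0]
DUP     -> [-4, -4, 0, 0]
LT      -> [-4, -4, 0]
SWAP    -> [-4, 0, -4]
MOD     -> [-4, 0]
NEG     -> [-4, 0]
POP     -> [-4]
STORE 2 -> []
PUSH 12 -> [12]
PUSH -5 -> [12, -5]
POP     -> [12]
DUP     -> [12, 12]
SUB     -> [0]
LOAD 2  -> [0, -4]
LOAD 2  -> [0, -4, -4]
SWAP    -> [0, -4, -4]
ADD     -> [0, -8]
DUP     -> [0, -8, -8]

-4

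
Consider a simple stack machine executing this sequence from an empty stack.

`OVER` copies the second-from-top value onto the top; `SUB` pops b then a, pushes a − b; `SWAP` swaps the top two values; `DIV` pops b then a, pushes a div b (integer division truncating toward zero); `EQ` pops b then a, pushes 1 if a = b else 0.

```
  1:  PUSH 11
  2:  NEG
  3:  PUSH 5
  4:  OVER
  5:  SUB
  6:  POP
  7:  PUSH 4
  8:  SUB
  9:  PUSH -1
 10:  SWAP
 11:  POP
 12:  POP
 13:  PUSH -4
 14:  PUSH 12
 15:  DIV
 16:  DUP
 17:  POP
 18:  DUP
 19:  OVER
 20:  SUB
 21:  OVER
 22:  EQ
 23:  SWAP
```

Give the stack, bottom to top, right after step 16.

[0, 0]

PUSH 11 : 11
NEG     : -11
PUSH 5  : -11 5
OVER    : -11 5 -11
SUB     : -11 16
POP     : -11
PUSH 4  : -11 4
SUB     : -15
PUSH -1 : -15 -1
SWAP    : -1 -15
POP     : -1
POP     : (empty)
PUSH -4 : -4
PUSH 12 : -4 12
DIV     : 0
DUP     : 0 0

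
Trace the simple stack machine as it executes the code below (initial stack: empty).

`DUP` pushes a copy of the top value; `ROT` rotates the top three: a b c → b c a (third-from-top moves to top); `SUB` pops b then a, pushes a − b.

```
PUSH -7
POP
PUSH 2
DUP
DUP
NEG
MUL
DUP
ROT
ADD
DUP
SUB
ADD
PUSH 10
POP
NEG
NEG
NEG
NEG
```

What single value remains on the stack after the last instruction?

-4

PUSH -7  -7
POP      (empty)
PUSH 2   2
DUP      2 2
DUP      2 2 2
NEG      2 2 -2
MUL      2 -4
DUP      2 -4 -4
ROT      -4 -4 2
ADD      -4 -2
DUP      -4 -2 -2
SUB      -4 0
ADD      -4
PUSH 10  -4 10
POP      -4
NEG      4
NEG      -4
NEG      4
NEG      -4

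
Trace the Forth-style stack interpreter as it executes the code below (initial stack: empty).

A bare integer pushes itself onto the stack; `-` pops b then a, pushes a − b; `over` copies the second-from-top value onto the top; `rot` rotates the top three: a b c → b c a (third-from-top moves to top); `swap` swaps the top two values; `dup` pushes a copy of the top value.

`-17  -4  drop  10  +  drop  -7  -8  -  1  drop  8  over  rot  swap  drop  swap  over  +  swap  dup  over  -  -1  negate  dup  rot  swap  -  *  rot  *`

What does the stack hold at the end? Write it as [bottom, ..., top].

-17    -> -17
-4     -> -17 -4
drop   -> -17
10     -> -17 10
+      -> -7
drop   -> (empty)
-7     -> -7
-8     -> -7 -8
-      -> 1
1      -> 1 1
drop   -> 1
8      -> 1 8
over   -> 1 8 1
rot    -> 8 1 1
swap   -> 8 1 1
drop   -> 8 1
swap   -> 1 8
over   -> 1 8 1
+      -> 1 9
swap   -> 9 1
dup    -> 9 1 1
over   -> 9 1 1 1
-      -> 9 1 0
-1     -> 9 1 0 -1
negate -> 9 1 0 1
dup    -> 9 1 0 1 1
rot    -> 9 1 1 1 0
swap   -> 9 1 1 0 1
-      -> 9 1 1 -1
*      -> 9 1 -1
rot    -> 1 -1 9
*      -> 1 -9

[1, -9]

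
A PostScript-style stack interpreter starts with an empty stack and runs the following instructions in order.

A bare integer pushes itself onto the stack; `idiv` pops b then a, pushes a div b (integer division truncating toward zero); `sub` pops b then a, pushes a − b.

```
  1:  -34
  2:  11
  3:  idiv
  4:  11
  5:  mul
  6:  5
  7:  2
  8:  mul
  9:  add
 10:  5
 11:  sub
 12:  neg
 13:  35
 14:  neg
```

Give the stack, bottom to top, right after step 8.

-34  : [-34]
11   : [-34, 11]
idiv : [-3]
11   : [-3, 11]
mul  : [-33]
5    : [-33, 5]
2    : [-33, 5, 2]
mul  : [-33, 10]

[-33, 10]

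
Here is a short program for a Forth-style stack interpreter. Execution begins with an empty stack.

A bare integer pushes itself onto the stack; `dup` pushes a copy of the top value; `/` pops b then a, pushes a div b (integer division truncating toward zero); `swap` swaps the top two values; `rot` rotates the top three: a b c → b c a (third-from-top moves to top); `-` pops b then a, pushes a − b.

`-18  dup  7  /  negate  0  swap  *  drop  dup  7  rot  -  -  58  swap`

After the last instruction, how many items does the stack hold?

2

-18     -18
dup     -18 -18
7       -18 -18 7
/       -18 -2
negate  -18 2
0       -18 2 0
swap    -18 0 2
*       -18 0
drop    -18
dup     -18 -18
7       -18 -18 7
rot     -18 7 -18
-       -18 25
-       -43
58      -43 58
swap    58 -43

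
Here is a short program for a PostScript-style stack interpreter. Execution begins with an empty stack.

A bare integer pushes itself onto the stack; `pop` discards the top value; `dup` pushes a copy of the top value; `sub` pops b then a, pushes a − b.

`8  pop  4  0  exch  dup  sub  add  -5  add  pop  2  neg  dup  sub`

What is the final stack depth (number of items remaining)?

1

8    : [8]
pop  : []
4    : [4]
0    : [4, 0]
exch : [0, 4]
dup  : [0, 4, 4]
sub  : [0, 0]
add  : [0]
-5   : [0, -5]
add  : [-5]
pop  : []
2    : [2]
neg  : [-2]
dup  : [-2, -2]
sub  : [0]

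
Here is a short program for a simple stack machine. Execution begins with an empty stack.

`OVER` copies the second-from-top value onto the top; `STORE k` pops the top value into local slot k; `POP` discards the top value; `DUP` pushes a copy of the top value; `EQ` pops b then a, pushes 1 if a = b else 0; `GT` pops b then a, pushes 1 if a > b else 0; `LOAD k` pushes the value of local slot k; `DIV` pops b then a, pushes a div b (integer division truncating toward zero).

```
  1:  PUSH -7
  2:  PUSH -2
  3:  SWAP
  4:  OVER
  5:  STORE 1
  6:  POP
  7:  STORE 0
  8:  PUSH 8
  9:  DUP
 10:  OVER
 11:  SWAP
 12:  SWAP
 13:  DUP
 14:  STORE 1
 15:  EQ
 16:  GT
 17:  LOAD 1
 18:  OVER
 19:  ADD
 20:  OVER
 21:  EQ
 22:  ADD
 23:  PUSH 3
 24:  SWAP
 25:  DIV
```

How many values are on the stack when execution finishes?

1

PUSH -7 → -7
PUSH -2 → -7 -2
SWAP    → -2 -7
OVER    → -2 -7 -2
STORE 1 → -2 -7
POP     → -2
STORE 0 → (empty)
PUSH 8  → 8
DUP     → 8 8
OVER    → 8 8 8
SWAP    → 8 8 8
SWAP    → 8 8 8
DUP     → 8 8 8 8
STORE 1 → 8 8 8
EQ      → 8 1
GT      → 1
LOAD 1  → 1 8
OVER    → 1 8 1
ADD     → 1 9
OVER    → 1 9 1
EQ      → 1 0
ADD     → 1
PUSH 3  → 1 3
SWAP    → 3 1
DIV     → 3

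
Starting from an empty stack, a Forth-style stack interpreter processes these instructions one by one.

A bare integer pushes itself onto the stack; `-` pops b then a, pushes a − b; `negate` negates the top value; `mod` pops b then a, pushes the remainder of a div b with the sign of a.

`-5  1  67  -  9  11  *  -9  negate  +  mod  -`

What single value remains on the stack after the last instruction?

-5      -5
1       -5 1
67      -5 1 67
-       -5 -66
9       -5 -66 9
11      -5 -66 9 11
*       -5 -66 99
-9      -5 -66 99 -9
negate  -5 -66 99 9
+       -5 -66 108
mod     -5 -66
-       61

61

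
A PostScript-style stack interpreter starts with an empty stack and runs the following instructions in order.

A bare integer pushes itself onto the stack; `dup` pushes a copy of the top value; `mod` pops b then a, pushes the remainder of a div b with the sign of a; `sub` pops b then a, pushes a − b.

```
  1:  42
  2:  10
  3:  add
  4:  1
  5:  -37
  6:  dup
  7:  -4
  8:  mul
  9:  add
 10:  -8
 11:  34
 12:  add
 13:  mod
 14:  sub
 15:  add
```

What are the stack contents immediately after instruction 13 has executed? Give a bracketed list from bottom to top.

[52, 1, 7]

42   42
10   42 10
add  52
1    52 1
-37  52 1 -37
dup  52 1 -37 -37
-4   52 1 -37 -37 -4
mul  52 1 -37 148
add  52 1 111
-8   52 1 111 -8
34   52 1 111 -8 34
add  52 1 111 26
mod  52 1 7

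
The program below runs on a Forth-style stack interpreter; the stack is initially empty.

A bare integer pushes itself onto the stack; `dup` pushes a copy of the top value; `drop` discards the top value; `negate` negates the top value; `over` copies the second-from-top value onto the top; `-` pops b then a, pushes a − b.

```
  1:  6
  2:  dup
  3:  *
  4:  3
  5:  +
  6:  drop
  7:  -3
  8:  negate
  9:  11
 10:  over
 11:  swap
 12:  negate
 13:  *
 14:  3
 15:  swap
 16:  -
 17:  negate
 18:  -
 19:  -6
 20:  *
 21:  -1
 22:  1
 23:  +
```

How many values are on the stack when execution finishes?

2

6      → 6
dup    → 6 6
*      → 36
3      → 36 3
+      → 39
drop   → (empty)
-3     → -3
negate → 3
11     → 3 11
over   → 3 11 3
swap   → 3 3 11
negate → 3 3 -11
*      → 3 -33
3      → 3 -33 3
swap   → 3 3 -33
-      → 3 36
negate → 3 -36
-      → 39
-6     → 39 -6
*      → -234
-1     → -234 -1
1      → -234 -1 1
+      → -234 0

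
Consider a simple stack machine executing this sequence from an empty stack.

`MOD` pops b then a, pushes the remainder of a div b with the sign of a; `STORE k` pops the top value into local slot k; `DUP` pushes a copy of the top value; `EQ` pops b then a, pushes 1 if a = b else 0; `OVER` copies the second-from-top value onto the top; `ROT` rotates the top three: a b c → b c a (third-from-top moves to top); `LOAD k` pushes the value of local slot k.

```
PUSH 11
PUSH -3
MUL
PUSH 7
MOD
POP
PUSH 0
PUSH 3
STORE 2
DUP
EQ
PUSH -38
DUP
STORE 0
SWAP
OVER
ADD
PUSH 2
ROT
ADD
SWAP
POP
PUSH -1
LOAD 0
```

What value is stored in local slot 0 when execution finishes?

-38

PUSH 11  -> 11
PUSH -3  -> 11 -3
MUL      -> -33
PUSH 7   -> -33 7
MOD      -> -5
POP      -> (empty)
PUSH 0   -> 0
PUSH 3   -> 0 3
STORE 2  -> 0
DUP      -> 0 0
EQ       -> 1
PUSH -38 -> 1 -38
DUP      -> 1 -38 -38
STORE 0  -> 1 -38
SWAP     -> -38 1
OVER     -> -38 1 -38
ADD      -> -38 -37
PUSH 2   -> -38 -37 2
ROT      -> -37 2 -38
ADD      -> -37 -36
SWAP     -> -36 -37
POP      -> -36
PUSH -1  -> -36 -1
LOAD 0   -> -36 -1 -38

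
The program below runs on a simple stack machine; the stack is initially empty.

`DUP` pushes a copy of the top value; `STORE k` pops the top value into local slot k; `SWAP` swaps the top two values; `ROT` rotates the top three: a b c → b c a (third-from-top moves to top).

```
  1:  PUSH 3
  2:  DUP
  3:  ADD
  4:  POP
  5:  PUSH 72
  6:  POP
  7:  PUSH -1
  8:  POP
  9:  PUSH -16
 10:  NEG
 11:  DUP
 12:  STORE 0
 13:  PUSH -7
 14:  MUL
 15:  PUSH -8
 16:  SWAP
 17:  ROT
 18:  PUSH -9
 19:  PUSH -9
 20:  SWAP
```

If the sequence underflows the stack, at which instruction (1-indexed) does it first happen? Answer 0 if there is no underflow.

17

PUSH 3   : 3
DUP      : 3 3
ADD      : 6
POP      : (empty)
PUSH 72  : 72
POP      : (empty)
PUSH -1  : -1
POP      : (empty)
PUSH -16 : -16
NEG      : 16
DUP      : 16 16
STORE 0  : 16
PUSH -7  : 16 -7
MUL      : -112
PUSH -8  : -112 -8
SWAP     : -8 -112
ROT  — needs 3 operands, stack has 2 → underflow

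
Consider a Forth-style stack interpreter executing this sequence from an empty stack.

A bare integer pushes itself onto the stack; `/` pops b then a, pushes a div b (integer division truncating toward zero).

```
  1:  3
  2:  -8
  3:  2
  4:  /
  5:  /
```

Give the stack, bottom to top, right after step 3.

3   [3]
-8  [3, -8]
2   [3, -8, 2]

[3, -8, 2]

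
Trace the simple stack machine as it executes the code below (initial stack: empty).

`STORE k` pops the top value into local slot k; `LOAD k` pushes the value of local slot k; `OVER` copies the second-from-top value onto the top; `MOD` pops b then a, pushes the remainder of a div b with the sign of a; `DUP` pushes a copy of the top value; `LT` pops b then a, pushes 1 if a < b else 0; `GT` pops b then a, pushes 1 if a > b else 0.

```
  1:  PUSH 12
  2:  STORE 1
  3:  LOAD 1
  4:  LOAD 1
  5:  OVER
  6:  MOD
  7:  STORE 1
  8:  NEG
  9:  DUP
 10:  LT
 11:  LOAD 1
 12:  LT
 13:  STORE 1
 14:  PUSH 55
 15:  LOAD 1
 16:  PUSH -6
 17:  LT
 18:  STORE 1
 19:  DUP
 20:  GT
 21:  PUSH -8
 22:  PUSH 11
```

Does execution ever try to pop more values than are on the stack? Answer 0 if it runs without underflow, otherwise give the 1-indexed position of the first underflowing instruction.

PUSH 12  [12]
STORE 1  []
LOAD 1   [12]
LOAD 1   [12, 12]
OVER     [12, 12, 12]
MOD      [12, 0]
STORE 1  [12]
NEG      [-12]
DUP      [-12, -12]
LT       [0]
LOAD 1   [0, 0]
LT       [0]
STORE 1  []
PUSH 55  [55]
LOAD 1   [55, 0]
PUSH -6  [55, 0, -6]
LT       [55, 0]
STORE 1  [55]
DUP      [55, 55]
GT       [0]
PUSH -8  [0, -8]
PUSH 11  [0, -8, 11]

0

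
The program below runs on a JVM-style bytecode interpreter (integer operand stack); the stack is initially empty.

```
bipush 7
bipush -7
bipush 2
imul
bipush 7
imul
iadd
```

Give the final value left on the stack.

bipush 7   [7]
bipush -7  [7, -7]
bipush 2   [7, -7, 2]
imul       [7, -14]
bipush 7   [7, -14, 7]
imul       [7, -98]
iadd       [-91]

-91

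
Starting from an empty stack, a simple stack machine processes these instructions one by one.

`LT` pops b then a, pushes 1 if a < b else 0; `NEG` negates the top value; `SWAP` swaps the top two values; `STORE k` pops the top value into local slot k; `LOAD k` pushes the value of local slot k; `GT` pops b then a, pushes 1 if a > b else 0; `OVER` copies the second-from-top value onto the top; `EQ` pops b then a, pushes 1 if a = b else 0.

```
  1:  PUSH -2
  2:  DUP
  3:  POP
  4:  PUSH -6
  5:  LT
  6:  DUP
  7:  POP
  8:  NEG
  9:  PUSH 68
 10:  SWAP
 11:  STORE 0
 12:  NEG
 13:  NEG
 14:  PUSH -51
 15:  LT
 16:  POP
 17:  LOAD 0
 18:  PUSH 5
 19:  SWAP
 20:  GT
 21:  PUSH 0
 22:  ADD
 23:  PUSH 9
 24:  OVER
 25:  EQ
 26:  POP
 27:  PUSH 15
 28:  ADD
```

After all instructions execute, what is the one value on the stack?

16

PUSH -2   [-2]
DUP       [-2, -2]
POP       [-2]
PUSH -6   [-2, -6]
LT        [0]
DUP       [0, 0]
POP       [0]
NEG       [0]
PUSH 68   [0, 68]
SWAP      [68, 0]
STORE 0   [68]
NEG       [-68]
NEG       [68]
PUSH -51  [68, -51]
LT        [0]
POP       []
LOAD 0    [0]
PUSH 5    [0, 5]
SWAP      [5, 0]
GT        [1]
PUSH 0    [1, 0]
ADD       [1]
PUSH 9    [1, 9]
OVER      [1, 9, 1]
EQ        [1, 0]
POP       [1]
PUSH 15   [1, 15]
ADD       [16]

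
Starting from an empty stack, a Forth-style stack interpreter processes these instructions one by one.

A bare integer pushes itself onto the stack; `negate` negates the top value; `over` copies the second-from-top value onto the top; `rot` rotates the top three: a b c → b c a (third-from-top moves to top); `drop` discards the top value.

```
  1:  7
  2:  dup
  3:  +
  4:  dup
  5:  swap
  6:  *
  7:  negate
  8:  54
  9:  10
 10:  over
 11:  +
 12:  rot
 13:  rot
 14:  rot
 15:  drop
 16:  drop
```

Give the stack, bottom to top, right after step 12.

7      → 7
dup    → 7 7
+      → 14
dup    → 14 14
swap   → 14 14
*      → 196
negate → -196
54     → -196 54
10     → -196 54 10
over   → -196 54 10 54
+      → -196 54 64
rot    → 54 64 -196

[54, 64, -196]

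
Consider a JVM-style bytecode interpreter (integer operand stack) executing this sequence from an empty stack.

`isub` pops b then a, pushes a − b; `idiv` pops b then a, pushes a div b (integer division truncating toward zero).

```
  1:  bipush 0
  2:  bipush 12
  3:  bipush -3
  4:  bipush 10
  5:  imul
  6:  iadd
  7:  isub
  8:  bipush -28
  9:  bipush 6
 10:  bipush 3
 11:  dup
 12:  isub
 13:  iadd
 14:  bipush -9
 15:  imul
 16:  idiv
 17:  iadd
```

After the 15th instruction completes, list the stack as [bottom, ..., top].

bipush 0   -> [0]
bipush 12  -> [0, 12]
bipush -3  -> [0, 12, -3]
bipush 10  -> [0, 12, -3, 10]
imul       -> [0, 12, -30]
iadd       -> [0, -18]
isub       -> [18]
bipush -28 -> [18, -28]
bipush 6   -> [18, -28, 6]
bipush 3   -> [18, -28, 6, 3]
dup        -> [18, -28, 6, 3, 3]
isub       -> [18, -28, 6, 0]
iadd       -> [18, -28, 6]
bipush -9  -> [18, -28, 6, -9]
imul       -> [18, -28, -54]

[18, -28, -54]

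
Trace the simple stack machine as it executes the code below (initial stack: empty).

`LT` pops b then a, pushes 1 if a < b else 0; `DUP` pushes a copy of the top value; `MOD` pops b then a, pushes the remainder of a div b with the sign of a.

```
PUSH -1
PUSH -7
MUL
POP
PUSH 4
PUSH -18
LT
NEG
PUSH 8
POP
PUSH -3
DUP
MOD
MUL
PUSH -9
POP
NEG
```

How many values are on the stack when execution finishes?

1

PUSH -1   -1
PUSH -7   -1 -7
MUL       7
POP       (empty)
PUSH 4    4
PUSH -18  4 -18
LT        0
NEG       0
PUSH 8    0 8
POP       0
PUSH -3   0 -3
DUP       0 -3 -3
MOD       0 0
MUL       0
PUSH -9   0 -9
POP       0
NEG       0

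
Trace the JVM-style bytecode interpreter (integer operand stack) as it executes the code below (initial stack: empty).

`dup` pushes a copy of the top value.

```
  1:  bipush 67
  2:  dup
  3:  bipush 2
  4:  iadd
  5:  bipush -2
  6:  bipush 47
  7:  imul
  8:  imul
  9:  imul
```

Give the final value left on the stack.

-434562

bipush 67 -> [67]
dup       -> [67, 67]
bipush 2  -> [67, 67, 2]
iadd      -> [67, 69]
bipush -2 -> [67, 69, -2]
bipush 47 -> [67, 69, -2, 47]
imul      -> [67, 69, -94]
imul      -> [67, -6486]
imul      -> [-434562]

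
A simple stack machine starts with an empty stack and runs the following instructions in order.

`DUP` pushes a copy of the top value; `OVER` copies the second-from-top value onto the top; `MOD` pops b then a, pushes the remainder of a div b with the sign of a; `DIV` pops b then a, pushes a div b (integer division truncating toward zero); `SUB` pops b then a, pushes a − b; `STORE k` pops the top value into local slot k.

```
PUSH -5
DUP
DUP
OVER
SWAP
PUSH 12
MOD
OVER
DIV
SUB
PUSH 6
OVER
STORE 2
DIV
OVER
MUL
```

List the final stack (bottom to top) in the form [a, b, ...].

[-5, -5, 5]

PUSH -5 : -5
DUP     : -5 -5
DUP     : -5 -5 -5
OVER    : -5 -5 -5 -5
SWAP    : -5 -5 -5 -5
PUSH 12 : -5 -5 -5 -5 12
MOD     : -5 -5 -5 -5
OVER    : -5 -5 -5 -5 -5
DIV     : -5 -5 -5 1
SUB     : -5 -5 -6
PUSH 6  : -5 -5 -6 6
OVER    : -5 -5 -6 6 -6
STORE 2 : -5 -5 -6 6
DIV     : -5 -5 -1
OVER    : -5 -5 -1 -5
MUL     : -5 -5 5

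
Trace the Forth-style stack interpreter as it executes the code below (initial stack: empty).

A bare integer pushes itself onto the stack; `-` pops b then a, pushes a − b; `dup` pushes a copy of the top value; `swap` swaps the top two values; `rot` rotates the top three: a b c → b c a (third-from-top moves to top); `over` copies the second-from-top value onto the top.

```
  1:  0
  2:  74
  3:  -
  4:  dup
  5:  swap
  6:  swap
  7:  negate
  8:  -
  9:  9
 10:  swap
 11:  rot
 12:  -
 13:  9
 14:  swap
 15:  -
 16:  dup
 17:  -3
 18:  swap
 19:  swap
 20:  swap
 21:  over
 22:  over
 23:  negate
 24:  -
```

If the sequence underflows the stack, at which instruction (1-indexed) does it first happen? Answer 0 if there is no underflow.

0      -> [0]
74     -> [0, 74]
-      -> [-74]
dup    -> [-74, -74]
swap   -> [-74, -74]
swap   -> [-74, -74]
negate -> [-74, 74]
-      -> [-148]
9      -> [-148, 9]
swap   -> [9, -148]
rot  — needs 3 operands, stack has 2 → underflow

11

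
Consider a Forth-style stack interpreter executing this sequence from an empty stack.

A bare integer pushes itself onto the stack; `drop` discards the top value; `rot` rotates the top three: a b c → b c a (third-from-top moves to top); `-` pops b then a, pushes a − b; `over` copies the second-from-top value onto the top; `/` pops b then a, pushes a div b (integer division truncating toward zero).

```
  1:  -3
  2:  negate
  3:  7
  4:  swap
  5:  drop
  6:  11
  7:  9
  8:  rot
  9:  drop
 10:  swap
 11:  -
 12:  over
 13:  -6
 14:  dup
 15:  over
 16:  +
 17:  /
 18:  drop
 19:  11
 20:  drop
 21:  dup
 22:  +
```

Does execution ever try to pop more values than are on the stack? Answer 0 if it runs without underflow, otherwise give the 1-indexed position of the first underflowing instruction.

-3     : [-3]
negate : [3]
7      : [3, 7]
swap   : [7, 3]
drop   : [7]
11     : [7, 11]
9      : [7, 11, 9]
rot    : [11, 9, 7]
drop   : [11, 9]
swap   : [9, 11]
-      : [-2]
over  — needs 2 operands, stack has 1 → underflow

12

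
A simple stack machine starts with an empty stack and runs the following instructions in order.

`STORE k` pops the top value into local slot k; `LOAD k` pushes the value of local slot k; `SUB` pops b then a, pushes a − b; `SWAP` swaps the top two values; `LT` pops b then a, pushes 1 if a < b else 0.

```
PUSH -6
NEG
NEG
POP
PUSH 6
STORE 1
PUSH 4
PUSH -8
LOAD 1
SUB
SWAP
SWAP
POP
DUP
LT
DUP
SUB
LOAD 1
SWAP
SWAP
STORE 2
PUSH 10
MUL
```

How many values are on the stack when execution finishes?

1

PUSH -6 -> [-6]
NEG     -> [6]
NEG     -> [-6]
POP     -> []
PUSH 6  -> [6]
STORE 1 -> []
PUSH 4  -> [4]
PUSH -8 -> [4, -8]
LOAD 1  -> [4, -8, 6]
SUB     -> [4, -14]
SWAP    -> [-14, 4]
SWAP    -> [4, -14]
POP     -> [4]
DUP     -> [4, 4]
LT      -> [0]
DUP     -> [0, 0]
SUB     -> [0]
LOAD 1  -> [0, 6]
SWAP    -> [6, 0]
SWAP    -> [0, 6]
STORE 2 -> [0]
PUSH 10 -> [0, 10]
MUL     -> [0]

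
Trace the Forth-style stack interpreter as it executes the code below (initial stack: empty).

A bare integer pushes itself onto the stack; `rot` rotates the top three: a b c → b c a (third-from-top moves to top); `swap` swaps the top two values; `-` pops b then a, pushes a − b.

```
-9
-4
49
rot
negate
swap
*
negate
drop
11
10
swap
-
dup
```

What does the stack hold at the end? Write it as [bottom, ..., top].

[-4, -1, -1]

-9     -> -9
-4     -> -9 -4
49     -> -9 -4 49
rot    -> -4 49 -9
negate -> -4 49 9
swap   -> -4 9 49
*      -> -4 441
negate -> -4 -441
drop   -> -4
11     -> -4 11
10     -> -4 11 10
swap   -> -4 10 11
-      -> -4 -1
dup    -> -4 -1 -1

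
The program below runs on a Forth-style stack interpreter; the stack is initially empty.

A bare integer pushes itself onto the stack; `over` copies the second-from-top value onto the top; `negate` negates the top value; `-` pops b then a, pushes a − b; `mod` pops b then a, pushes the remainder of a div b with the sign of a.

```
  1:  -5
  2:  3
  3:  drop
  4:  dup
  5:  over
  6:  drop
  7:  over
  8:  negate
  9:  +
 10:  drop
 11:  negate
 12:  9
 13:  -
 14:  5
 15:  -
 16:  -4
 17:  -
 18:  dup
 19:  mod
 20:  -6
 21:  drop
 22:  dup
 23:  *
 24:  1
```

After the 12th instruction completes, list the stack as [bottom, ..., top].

[5, 9]

-5      -5
3       -5 3
drop    -5
dup     -5 -5
over    -5 -5 -5
drop    -5 -5
over    -5 -5 -5
negate  -5 -5 5
+       -5 0
drop    -5
negate  5
9       5 9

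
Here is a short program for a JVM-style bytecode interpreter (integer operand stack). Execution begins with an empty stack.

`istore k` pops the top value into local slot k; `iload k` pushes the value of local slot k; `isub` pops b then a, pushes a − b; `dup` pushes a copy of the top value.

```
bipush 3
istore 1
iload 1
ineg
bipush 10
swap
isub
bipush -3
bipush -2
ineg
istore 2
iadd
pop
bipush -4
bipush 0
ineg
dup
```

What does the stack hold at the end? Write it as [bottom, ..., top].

bipush 3   [3]
istore 1   []
iload 1    [3]
ineg       [-3]
bipush 10  [-3, 10]
swap       [10, -3]
isub       [13]
bipush -3  [13, -3]
bipush -2  [13, -3, -2]
ineg       [13, -3, 2]
istore 2   [13, -3]
iadd       [10]
pop        []
bipush -4  [-4]
bipush 0   [-4, 0]
ineg       [-4, 0]
dup        [-4, 0, 0]

[-4, 0, 0]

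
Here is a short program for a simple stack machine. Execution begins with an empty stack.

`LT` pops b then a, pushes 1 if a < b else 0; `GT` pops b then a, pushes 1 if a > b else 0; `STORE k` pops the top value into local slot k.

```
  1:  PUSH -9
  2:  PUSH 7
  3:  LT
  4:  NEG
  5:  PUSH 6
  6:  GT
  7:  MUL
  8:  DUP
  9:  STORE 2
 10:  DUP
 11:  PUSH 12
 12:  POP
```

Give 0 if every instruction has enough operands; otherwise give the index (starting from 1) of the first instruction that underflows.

PUSH -9 -> -9
PUSH 7  -> -9 7
LT      -> 1
NEG     -> -1
PUSH 6  -> -1 6
GT      -> 0
MUL  — needs 2 operands, stack has 1 → underflow

7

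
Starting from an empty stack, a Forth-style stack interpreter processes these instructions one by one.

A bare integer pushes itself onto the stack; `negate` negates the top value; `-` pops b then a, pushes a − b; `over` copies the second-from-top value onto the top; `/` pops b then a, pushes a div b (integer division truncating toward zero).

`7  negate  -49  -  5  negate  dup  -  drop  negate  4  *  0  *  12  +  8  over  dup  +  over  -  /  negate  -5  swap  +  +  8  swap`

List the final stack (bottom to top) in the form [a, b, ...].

[8, 7]

7      → [7]
negate → [-7]
-49    → [-7, -49]
-      → [42]
5      → [42, 5]
negate → [42, -5]
dup    → [42, -5, -5]
-      → [42, 0]
drop   → [42]
negate → [-42]
4      → [-42, 4]
*      → [-168]
0      → [-168, 0]
*      → [0]
12     → [0, 12]
+      → [12]
8      → [12, 8]
over   → [12, 8, 12]
dup    → [12, 8, 12, 12]
+      → [12, 8, 24]
over   → [12, 8, 24, 8]
-      → [12, 8, 16]
/      → [12, 0]
negate → [12, 0]
-5     → [12, 0, -5]
swap   → [12, -5, 0]
+      → [12, -5]
+      → [7]
8      → [7, 8]
swap   → [8, 7]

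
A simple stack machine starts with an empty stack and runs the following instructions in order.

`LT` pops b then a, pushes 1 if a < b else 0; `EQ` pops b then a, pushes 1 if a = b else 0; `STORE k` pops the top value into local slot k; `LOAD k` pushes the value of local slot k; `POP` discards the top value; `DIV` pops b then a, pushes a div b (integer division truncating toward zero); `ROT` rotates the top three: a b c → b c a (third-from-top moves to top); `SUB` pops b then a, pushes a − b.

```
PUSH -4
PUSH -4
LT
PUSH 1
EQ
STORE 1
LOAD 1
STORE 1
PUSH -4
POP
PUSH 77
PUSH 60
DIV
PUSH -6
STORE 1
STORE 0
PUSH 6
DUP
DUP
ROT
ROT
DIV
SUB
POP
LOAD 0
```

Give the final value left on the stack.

1

PUSH -4 -> -4
PUSH -4 -> -4 -4
LT      -> 0
PUSH 1  -> 0 1
EQ      -> 0
STORE 1 -> (empty)
LOAD 1  -> 0
STORE 1 -> (empty)
PUSH -4 -> -4
POP     -> (empty)
PUSH 77 -> 77
PUSH 60 -> 77 60
DIV     -> 1
PUSH -6 -> 1 -6
STORE 1 -> 1
STORE 0 -> (empty)
PUSH 6  -> 6
DUP     -> 6 6
DUP     -> 6 6 6
ROT     -> 6 6 6
ROT     -> 6 6 6
DIV     -> 6 1
SUB     -> 5
POP     -> (empty)
LOAD 0  -> 1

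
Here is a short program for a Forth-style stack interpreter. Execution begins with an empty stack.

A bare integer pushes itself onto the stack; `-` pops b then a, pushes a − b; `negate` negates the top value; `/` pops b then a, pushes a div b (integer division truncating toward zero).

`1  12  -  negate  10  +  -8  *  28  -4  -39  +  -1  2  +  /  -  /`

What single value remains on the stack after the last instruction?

-2

1      → [1]
12     → [1, 12]
-      → [-11]
negate → [11]
10     → [11, 10]
+      → [21]
-8     → [21, -8]
*      → [-168]
28     → [-168, 28]
-4     → [-168, 28, -4]
-39    → [-168, 28, -4, -39]
+      → [-168, 28, -43]
-1     → [-168, 28, -43, -1]
2      → [-168, 28, -43, -1, 2]
+      → [-168, 28, -43, 1]
/      → [-168, 28, -43]
-      → [-168, 71]
/      → [-2]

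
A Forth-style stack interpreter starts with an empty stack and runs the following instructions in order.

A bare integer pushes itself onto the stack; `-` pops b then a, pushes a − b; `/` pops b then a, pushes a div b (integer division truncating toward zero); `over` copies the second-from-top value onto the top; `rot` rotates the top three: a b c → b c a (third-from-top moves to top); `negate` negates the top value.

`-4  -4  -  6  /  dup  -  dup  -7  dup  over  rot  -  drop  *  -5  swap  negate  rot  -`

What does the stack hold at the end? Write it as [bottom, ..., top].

[-5, 0]

-4      [-4]
-4      [-4, -4]
-       [0]
6       [0, 6]
/       [0]
dup     [0, 0]
-       [0]
dup     [0, 0]
-7      [0, 0, -7]
dup     [0, 0, -7, -7]
over    [0, 0, -7, -7, -7]
rot     [0, 0, -7, -7, -7]
-       [0, 0, -7, 0]
drop    [0, 0, -7]
*       [0, 0]
-5      [0, 0, -5]
swap    [0, -5, 0]
negate  [0, -5, 0]
rot     [-5, 0, 0]
-       [-5, 0]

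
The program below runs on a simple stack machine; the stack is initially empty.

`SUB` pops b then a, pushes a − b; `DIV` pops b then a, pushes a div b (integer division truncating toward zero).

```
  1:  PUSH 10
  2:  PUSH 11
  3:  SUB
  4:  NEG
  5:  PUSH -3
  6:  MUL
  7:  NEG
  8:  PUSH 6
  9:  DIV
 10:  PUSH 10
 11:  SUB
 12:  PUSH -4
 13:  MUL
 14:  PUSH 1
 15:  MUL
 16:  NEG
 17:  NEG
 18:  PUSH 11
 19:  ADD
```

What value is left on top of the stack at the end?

51

PUSH 10 → 10
PUSH 11 → 10 11
SUB     → -1
NEG     → 1
PUSH -3 → 1 -3
MUL     → -3
NEG     → 3
PUSH 6  → 3 6
DIV     → 0
PUSH 10 → 0 10
SUB     → -10
PUSH -4 → -10 -4
MUL     → 40
PUSH 1  → 40 1
MUL     → 40
NEG     → -40
NEG     → 40
PUSH 11 → 40 11
ADD     → 51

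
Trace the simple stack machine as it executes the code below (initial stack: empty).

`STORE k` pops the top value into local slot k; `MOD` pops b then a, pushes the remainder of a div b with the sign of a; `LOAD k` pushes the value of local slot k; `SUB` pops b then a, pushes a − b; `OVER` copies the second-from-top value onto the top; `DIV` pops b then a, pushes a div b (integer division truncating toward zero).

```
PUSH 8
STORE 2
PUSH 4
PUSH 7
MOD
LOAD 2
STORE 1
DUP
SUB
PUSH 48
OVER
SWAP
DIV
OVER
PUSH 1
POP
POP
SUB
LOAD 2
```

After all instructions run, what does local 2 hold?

8

PUSH 8   [8]
STORE 2  []
PUSH 4   [4]
PUSH 7   [4, 7]
MOD      [4]
LOAD 2   [4, 8]
STORE 1  [4]
DUP      [4, 4]
SUB      [0]
PUSH 48  [0, 48]
OVER     [0, 48, 0]
SWAP     [0, 0, 48]
DIV      [0, 0]
OVER     [0, 0, 0]
PUSH 1   [0, 0, 0, 1]
POP      [0, 0, 0]
POP      [0, 0]
SUB      [0]
LOAD 2   [0, 8]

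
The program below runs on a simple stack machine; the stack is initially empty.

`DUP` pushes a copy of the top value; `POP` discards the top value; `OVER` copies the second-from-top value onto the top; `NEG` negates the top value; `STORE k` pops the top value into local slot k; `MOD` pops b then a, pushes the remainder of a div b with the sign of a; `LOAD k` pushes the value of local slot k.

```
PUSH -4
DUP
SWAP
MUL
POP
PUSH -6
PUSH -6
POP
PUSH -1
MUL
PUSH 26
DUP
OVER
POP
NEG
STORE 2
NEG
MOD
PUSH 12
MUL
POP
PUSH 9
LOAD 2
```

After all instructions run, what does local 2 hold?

PUSH -4 → -4
DUP     → -4 -4
SWAP    → -4 -4
MUL     → 16
POP     → (empty)
PUSH -6 → -6
PUSH -6 → -6 -6
POP     → -6
PUSH -1 → -6 -1
MUL     → 6
PUSH 26 → 6 26
DUP     → 6 26 26
OVER    → 6 26 26 26
POP     → 6 26 26
NEG     → 6 26 -26
STORE 2 → 6 26
NEG     → 6 -26
MOD     → 6
PUSH 12 → 6 12
MUL     → 72
POP     → (empty)
PUSH 9  → 9
LOAD 2  → 9 -26

-26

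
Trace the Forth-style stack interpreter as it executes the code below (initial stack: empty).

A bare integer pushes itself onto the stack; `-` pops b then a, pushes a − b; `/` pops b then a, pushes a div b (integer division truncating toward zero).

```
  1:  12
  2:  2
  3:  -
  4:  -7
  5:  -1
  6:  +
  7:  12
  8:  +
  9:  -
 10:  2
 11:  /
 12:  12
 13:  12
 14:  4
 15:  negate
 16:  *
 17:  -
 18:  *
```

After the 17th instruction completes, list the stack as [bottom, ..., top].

[3, 60]

12     → 12
2      → 12 2
-      → 10
-7     → 10 -7
-1     → 10 -7 -1
+      → 10 -8
12     → 10 -8 12
+      → 10 4
-      → 6
2      → 6 2
/      → 3
12     → 3 12
12     → 3 12 12
4      → 3 12 12 4
negate → 3 12 12 -4
*      → 3 12 -48
-      → 3 60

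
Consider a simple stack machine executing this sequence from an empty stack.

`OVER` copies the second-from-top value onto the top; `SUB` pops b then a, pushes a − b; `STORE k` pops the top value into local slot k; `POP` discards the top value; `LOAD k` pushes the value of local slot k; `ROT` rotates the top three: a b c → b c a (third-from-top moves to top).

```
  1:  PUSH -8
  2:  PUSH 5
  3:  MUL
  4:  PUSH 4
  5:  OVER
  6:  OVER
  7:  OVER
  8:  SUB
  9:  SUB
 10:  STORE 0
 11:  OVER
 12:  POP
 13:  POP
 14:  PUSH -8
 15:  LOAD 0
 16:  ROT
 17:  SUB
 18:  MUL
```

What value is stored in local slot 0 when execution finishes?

-84

PUSH -8  [-8]
PUSH 5   [-8, 5]
MUL      [-40]
PUSH 4   [-40, 4]
OVER     [-40, 4, -40]
OVER     [-40, 4, -40, 4]
OVER     [-40, 4, -40, 4, -40]
SUB      [-40, 4, -40, 44]
SUB      [-40, 4, -84]
STORE 0  [-40, 4]
OVER     [-40, 4, -40]
POP      [-40, 4]
POP      [-40]
PUSH -8  [-40, -8]
LOAD 0   [-40, -8, -84]
ROT      [-8, -84, -40]
SUB      [-8, -44]
MUL      [352]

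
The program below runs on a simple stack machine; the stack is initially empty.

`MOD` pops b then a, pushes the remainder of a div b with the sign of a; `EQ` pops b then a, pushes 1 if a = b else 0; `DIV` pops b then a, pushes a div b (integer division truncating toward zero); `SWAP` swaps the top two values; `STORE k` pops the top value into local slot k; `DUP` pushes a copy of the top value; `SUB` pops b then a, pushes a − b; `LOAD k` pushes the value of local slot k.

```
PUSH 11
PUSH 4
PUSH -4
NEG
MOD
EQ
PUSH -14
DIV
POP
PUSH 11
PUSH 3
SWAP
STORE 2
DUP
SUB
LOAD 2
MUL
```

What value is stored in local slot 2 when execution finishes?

PUSH 11  → [11]
PUSH 4   → [11, 4]
PUSH -4  → [11, 4, -4]
NEG      → [11, 4, 4]
MOD      → [11, 0]
EQ       → [0]
PUSH -14 → [0, -14]
DIV      → [0]
POP      → []
PUSH 11  → [11]
PUSH 3   → [11, 3]
SWAP     → [3, 11]
STORE 2  → [3]
DUP      → [3, 3]
SUB      → [0]
LOAD 2   → [0, 11]
MUL      → [0]

11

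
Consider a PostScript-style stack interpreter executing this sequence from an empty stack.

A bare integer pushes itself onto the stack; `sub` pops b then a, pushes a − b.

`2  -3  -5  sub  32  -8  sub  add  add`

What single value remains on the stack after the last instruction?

44

2   → 2
-3  → 2 -3
-5  → 2 -3 -5
sub → 2 2
32  → 2 2 32
-8  → 2 2 32 -8
sub → 2 2 40
add → 2 42
add → 44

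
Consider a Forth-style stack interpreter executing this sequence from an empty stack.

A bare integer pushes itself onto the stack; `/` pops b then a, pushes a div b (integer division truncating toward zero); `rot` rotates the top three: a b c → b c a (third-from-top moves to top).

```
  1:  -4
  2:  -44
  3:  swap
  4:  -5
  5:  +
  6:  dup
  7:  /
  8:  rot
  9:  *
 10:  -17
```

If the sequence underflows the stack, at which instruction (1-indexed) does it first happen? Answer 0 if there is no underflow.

8

-4   : -4
-44  : -4 -44
swap : -44 -4
-5   : -44 -4 -5
+    : -44 -9
dup  : -44 -9 -9
/    : -44 1
rot  — needs 3 operands, stack has 2 → underflow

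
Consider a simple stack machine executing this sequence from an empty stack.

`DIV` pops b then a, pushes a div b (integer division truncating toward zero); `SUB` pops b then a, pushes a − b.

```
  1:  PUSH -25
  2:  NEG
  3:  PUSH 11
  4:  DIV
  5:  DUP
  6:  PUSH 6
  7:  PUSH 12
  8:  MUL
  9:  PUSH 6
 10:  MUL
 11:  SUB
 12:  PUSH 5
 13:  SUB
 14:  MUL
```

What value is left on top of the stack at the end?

-870

PUSH -25  [-25]
NEG       [25]
PUSH 11   [25, 11]
DIV       [2]
DUP       [2, 2]
PUSH 6    [2, 2, 6]
PUSH 12   [2, 2, 6, 12]
MUL       [2, 2, 72]
PUSH 6    [2, 2, 72, 6]
MUL       [2, 2, 432]
SUB       [2, -430]
PUSH 5    [2, -430, 5]
SUB       [2, -435]
MUL       [-870]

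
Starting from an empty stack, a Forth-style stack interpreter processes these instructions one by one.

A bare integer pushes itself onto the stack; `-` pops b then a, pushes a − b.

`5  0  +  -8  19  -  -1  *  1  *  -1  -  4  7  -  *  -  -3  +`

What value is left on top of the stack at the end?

5  : 5
0  : 5 0
+  : 5
-8 : 5 -8
19 : 5 -8 19
-  : 5 -27
-1 : 5 -27 -1
*  : 5 27
1  : 5 27 1
*  : 5 27
-1 : 5 27 -1
-  : 5 28
4  : 5 28 4
7  : 5 28 4 7
-  : 5 28 -3
*  : 5 -84
-  : 89
-3 : 89 -3
+  : 86

86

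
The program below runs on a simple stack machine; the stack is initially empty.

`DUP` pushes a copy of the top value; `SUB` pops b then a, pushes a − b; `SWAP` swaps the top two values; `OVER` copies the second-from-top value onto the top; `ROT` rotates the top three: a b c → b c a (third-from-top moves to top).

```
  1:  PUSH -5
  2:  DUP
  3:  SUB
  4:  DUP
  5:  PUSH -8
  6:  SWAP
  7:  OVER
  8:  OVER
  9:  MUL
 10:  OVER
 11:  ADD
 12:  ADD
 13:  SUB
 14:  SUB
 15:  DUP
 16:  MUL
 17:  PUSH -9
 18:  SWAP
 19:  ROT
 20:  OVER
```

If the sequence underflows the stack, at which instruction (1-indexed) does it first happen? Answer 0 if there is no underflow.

PUSH -5  [-5]
DUP      [-5, -5]
SUB      [0]
DUP      [0, 0]
PUSH -8  [0, 0, -8]
SWAP     [0, -8, 0]
OVER     [0, -8, 0, -8]
OVER     [0, -8, 0, -8, 0]
MUL      [0, -8, 0, 0]
OVER     [0, -8, 0, 0, 0]
ADD      [0, -8, 0, 0]
ADD      [0, -8, 0]
SUB      [0, -8]
SUB      [8]
DUP      [8, 8]
MUL      [64]
PUSH -9  [64, -9]
SWAP     [-9, 64]
ROT  — needs 3 operands, stack has 2 → underflow

19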